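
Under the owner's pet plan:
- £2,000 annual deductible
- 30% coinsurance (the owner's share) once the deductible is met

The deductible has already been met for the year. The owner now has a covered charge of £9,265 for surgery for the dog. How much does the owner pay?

£2,779.50

The deductible is already satisfied, so the full bill goes to coinsurance.
Owner's 30% share of £9,265 is £2,779.50.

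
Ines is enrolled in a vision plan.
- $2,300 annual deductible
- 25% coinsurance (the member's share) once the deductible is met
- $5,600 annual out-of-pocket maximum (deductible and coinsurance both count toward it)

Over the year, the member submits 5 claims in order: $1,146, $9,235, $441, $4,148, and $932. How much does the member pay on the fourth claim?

#1 ($1,146): all of it applies to the deductible. Cost to member: $1,146. OOP to date $1,146.
#2 ($9,235): $1,154 to deductible, leaving $8,081; 25% of $8,081 = $2,020.25. Cost to member: $3,174.25. OOP to date $4,320.25.
#3 ($441): 25% coinsurance on $441 = $110.25. Member owes $110.25 (running OOP $4,430.50).
#4 ($4,148): deductible met; 25% of $4,148 = $1,037. Member owes $1,037 (running OOP $5,467.50).

$1,037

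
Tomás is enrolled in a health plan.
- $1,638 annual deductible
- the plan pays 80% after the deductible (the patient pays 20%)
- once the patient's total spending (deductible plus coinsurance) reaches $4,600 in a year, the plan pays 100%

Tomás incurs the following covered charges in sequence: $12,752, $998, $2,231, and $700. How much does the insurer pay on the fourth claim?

$606.60

Claim 1 ($12,752): deductible takes $1,638, $11,114 remains; 20% of $11,114 = $2,222.80. Patient pays $3,860.80; OOP now $3,860.80. Insurer: $12,752 − $3,860.80 = $8,891.20.
Claim 2 ($998): deductible already satisfied, so patient's share is 20% × $998 = $199.60. Patient pays $199.60; OOP now $4,060.40. Insurer: $998 − $199.60 = $798.40.
Claim 3 ($2,231): 20% coinsurance on $2,231 = $446.20. Cost to patient: $446.20. OOP to date $4,506.60. Insurer: $2,231 − $446.20 = $1,784.80.
Claim 4 ($700): deductible met; 20% of $700 = $140. OOP would hit $4,646.60 > $4,600, so the cap limits the patient to $4,600 − $4,506.60 = $93.40. Plan pays $700 − $93.40 = $606.60.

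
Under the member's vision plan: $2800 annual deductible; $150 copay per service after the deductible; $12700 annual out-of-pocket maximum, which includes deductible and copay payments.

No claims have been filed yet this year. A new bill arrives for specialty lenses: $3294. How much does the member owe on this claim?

$2950

Nothing has been paid toward the $2800 deductible, so the first $2800 of this charge is applied there.
After the $2800 deductible portion, $3294 − $2800 = $494 is subject to the copay.
Copay on this service: $150.
That puts the member's cost at $2800 + $150 = $2950 before any cap.
Total out-of-pocket so far would be $0 + $2950 = $2950, below the $12700 cap — no reduction.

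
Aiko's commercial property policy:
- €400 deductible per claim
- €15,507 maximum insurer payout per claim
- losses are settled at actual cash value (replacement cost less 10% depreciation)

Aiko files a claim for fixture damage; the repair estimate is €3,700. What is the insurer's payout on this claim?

€2,930

At 10% depreciation, ACV = €3,700 − €370 = €3,330.
After the deductible, €3,330 − €400 = €2,930 remains.
€2,930 is within the €15,507 limit, so the insurer pays €2,930.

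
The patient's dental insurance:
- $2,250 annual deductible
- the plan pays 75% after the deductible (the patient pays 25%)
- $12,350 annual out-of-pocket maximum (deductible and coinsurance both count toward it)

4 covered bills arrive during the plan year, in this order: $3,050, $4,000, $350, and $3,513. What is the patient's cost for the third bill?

$87.50

#1 ($3,050): $2,250 to deductible, leaving $800; patient's 25% is $200. Patient pays $2,450; OOP now $2,450.
#2 ($4,000): deductible already satisfied, so patient's share is 25% × $4,000 = $1,000. Patient pays $1,000; OOP now $3,450.
#3 ($350): deductible met; 25% of $350 = $87.50. Patient owes $87.50 (running OOP $3,537.50).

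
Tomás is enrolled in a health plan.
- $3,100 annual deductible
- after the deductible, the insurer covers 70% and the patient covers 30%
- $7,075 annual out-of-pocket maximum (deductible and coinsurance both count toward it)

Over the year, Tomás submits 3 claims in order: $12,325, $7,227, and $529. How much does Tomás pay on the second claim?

$1,207.50

#1 ($12,325): deductible takes $3,100, $9,225 remains; 30% of $9,225 = $2,767.50. Patient pays $5,867.50; OOP now $5,867.50.
#2 ($7,227): deductible already satisfied, so patient's share is 30% × $7,227 = $2,168.10. That would push OOP to $8,035.60, over the $7,075 cap, so patient pays $7,075 − $5,867.50 = $1,207.50.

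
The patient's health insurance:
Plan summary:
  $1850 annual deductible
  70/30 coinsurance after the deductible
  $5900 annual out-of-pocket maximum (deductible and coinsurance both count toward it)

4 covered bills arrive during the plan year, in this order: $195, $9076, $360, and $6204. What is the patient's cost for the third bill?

Claim 1 ($195): entire amount goes to the deductible. Patient owes $195 (running OOP $195).
Claim 2 ($9076): $1655 to deductible, leaving $7421; patient's 30% is $2226.30. Patient pays $3881.30; OOP now $4076.30.
Claim 3 ($360): deductible already satisfied, so patient's share is 30% × $360 = $108. Cost to patient: $108. OOP to date $4184.30.

$108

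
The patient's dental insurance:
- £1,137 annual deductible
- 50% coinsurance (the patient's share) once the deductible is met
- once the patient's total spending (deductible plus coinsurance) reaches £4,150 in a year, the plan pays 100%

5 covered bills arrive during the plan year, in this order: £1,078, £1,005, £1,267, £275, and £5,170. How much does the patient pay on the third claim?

£633.50

Bill 1, £1,078: all of it applies to the deductible. Patient pays £1,078; OOP now £1,078.
Bill 2, £1,005: £59 to deductible, leaving £946; 50% of £946 = £473. Cost to patient: £532. OOP to date £1,610.
Bill 3, £1,267: deductible already satisfied, so patient's share is 50% × £1,267 = £633.50. Patient owes £633.50 (running OOP £2,243.50).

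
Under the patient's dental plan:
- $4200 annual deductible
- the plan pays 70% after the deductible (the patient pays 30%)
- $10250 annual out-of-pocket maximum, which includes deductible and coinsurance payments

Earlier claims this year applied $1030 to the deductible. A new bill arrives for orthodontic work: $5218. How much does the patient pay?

Remaining deductible: $4200 − $1030 = $3170.
That leaves $5218 − $3170 = $2048 for coinsurance.
30% of $2048 = $614.40 falls to the patient.
That puts the patient's cost at $3170 + $614.40 = $3784.40 before any cap.
Total out-of-pocket so far would be $1030 + $3784.40 = $4814.40, below the $10250 cap — no reduction.

$3784.40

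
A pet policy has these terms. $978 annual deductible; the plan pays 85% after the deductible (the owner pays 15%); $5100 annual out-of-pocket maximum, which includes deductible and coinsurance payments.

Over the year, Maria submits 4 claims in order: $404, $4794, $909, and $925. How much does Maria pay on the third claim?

Claim 1 — $404: all of it applies to the deductible. Owner pays $404; OOP now $404.
Claim 2 — $4794: $574 to deductible, leaving $4220; coinsurance $4220 × 15% = $633. Owner pays $1207; OOP now $1611.
Claim 3 — $909: deductible met; 15% of $909 = $136.35. Cost to owner: $136.35. OOP to date $1747.35.

$136.35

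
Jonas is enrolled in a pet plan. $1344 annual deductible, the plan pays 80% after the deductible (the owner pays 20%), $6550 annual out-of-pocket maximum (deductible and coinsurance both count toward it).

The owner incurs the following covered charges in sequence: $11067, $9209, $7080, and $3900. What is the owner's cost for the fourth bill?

Claim 1 — $11067: $1344 finishes the deductible; $9723 goes to coinsurance; 20% of $9723 = $1944.60. Owner pays $3288.60; OOP now $3288.60.
Claim 2 — $9209: deductible already satisfied, so owner's share is 20% × $9209 = $1841.80. Cost to owner: $1841.80. OOP to date $5130.40.
Claim 3 — $7080: deductible already satisfied, so owner's share is 20% × $7080 = $1416. Owner pays $1416; OOP now $6546.40.
Claim 4 — $3900: deductible met; 20% of $3900 = $780. Adding that to $6546.40 gives $7326.40, past the $6550 cap; owner pays only $6550 − $6546.40 = $3.60.

$3.60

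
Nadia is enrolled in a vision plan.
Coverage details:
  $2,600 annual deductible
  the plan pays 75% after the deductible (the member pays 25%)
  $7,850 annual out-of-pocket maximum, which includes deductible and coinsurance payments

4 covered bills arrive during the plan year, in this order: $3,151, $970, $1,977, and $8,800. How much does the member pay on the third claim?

Claim 1 — $3,151: $2,600 to deductible, leaving $551; coinsurance $551 × 25% = $137.75. Member pays $2,737.75; OOP now $2,737.75.
Claim 2 — $970: deductible met; 25% of $970 = $242.50. Member pays $242.50; OOP now $2,980.25.
Claim 3 — $1,977: deductible met; 25% of $1,977 = $494.25. Member pays $494.25; OOP now $3,474.50.

$494.25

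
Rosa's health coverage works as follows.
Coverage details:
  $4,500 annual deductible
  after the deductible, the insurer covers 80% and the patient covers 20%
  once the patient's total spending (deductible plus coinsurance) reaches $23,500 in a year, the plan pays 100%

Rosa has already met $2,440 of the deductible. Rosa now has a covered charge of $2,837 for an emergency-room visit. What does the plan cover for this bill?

Remaining deductible: $4,500 − $2,440 = $2,060.
After the $2,060 deductible portion, $2,837 − $2,060 = $777 is subject to coinsurance.
20% of $777 = $155.40 falls to the patient.
So the patient owes $2,060 + $155.40 = $2,215.40 before any cap.
Cumulative spending $2,440 + $2,215.40 = $4,655.40 stays under the $23,500 maximum.
The insurer covers the remainder: $2,837 − $2,215.40 = $621.60.

$621.60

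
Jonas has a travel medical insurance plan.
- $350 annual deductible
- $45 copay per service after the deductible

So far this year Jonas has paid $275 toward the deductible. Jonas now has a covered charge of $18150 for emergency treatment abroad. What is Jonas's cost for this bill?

Remaining deductible: $350 − $275 = $75.
That leaves $18150 − $75 = $18075 for the copay.
Copay on this service: $45.
So the traveler owes $75 + $45 = $120.

$120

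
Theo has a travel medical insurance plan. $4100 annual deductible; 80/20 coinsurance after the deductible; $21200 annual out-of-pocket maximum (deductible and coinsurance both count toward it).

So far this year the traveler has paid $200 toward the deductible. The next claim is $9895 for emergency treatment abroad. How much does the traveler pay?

Deductible still to meet: $4100 − $200 = $3900.
After the $3900 deductible portion, $9895 − $3900 = $5995 is subject to coinsurance.
Coinsurance: $5995 × 20% = $1199.
So the traveler owes $3900 + $1199 = $5099 before any cap.
Year-to-date out-of-pocket becomes $200 + $5099 = $5299, still under the $21200 maximum, so no cap applies.

$5099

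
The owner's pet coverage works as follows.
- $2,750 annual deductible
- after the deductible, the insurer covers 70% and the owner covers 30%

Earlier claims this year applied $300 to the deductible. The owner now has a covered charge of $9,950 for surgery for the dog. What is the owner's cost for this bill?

$4,700

Deductible still to meet: $2,750 − $300 = $2,450.
The remaining $7,500 (= $9,950 − $2,450) moves to coinsurance.
Coinsurance: $7,500 × 30% = $2,250.
So the owner owes $2,450 + $2,250 = $4,700.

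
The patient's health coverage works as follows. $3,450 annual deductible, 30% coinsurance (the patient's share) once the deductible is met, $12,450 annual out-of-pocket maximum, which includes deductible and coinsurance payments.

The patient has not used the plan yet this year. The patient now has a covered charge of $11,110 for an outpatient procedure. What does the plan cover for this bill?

The full $3,450 deductible is still open; $3,450 of this bill applies to it.
The remaining $7,660 (= $11,110 − $3,450) moves to coinsurance.
30% of $7,660 = $2,298 falls to the patient.
So the patient owes $3,450 + $2,298 = $5,748 before any cap.
Year-to-date out-of-pocket becomes $0 + $5,748 = $5,748, still under the $12,450 maximum, so no cap applies.
Insurer pays the balance: $11,110 − $5,748 = $5,362.

$5,362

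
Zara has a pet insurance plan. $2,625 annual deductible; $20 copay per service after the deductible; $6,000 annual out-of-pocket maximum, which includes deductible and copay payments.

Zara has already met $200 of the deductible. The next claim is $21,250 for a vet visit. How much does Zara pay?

$2,445

Deductible still to meet: $2,625 − $200 = $2,425.
The remaining $18,825 (= $21,250 − $2,425) moves to the copay.
Copay on this service: $20.
That puts the owner's cost at $2,425 + $20 = $2,445 before any cap.
Year-to-date out-of-pocket becomes $200 + $2,445 = $2,645, still under the $6,000 maximum, so no cap applies.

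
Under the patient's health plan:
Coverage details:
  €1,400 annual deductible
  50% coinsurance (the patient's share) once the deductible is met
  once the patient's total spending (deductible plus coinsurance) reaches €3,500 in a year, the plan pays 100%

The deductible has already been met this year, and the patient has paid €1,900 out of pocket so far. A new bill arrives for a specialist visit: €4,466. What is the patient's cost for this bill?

€1,600

With the deductible met, the entire €4,466 is subject to coinsurance.
Coinsurance: €4,466 × 50% = €2,233.
Year-to-date out-of-pocket would reach €1,900 + €2,233 = €4,133, above the €3,500 maximum, so the patient pays only €3,500 − €1,900 = €1,600.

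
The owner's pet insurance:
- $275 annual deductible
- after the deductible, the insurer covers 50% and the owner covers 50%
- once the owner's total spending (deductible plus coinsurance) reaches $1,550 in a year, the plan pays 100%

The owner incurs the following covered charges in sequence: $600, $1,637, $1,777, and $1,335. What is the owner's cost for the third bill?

$294

Claim 1 ($600): deductible takes $275, $325 remains; coinsurance $325 × 50% = $162.50. Owner pays $437.50; OOP now $437.50.
Claim 2 ($1,637): deductible already satisfied, so owner's share is 50% × $1,637 = $818.50. Cost to owner: $818.50. OOP to date $1,256.
Claim 3 ($1,777): 50% coinsurance on $1,777 = $888.50. OOP would hit $2,144.50 > $1,550, so the cap limits the owner to $1,550 − $1,256 = $294.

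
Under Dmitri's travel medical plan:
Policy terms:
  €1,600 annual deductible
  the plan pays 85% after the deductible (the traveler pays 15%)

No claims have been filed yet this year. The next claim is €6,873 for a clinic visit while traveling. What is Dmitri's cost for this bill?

€2,390.95

The full €1,600 deductible is still open; €1,600 of this bill applies to it.
That leaves €6,873 − €1,600 = €5,273 for coinsurance.
Coinsurance: €5,273 × 15% = €790.95.
That puts the traveler's cost at €1,600 + €790.95 = €2,390.95.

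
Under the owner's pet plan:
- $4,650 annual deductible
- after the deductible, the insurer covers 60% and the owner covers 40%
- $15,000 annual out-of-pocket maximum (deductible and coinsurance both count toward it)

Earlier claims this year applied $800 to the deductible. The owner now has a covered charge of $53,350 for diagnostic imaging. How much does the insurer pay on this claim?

Deductible still to meet: $4,650 − $800 = $3,850.
The remaining $49,500 (= $53,350 − $3,850) moves to coinsurance.
40% of $49,500 = $19,800 falls to the owner.
So the owner owes $3,850 + $19,800 = $23,650 before any cap.
Adding $23,650 to the $800 already spent would give $24,450, which exceeds the $15,000 cap; the owner pays just $15,000 − $800 = $14,200.
The plan picks up $53,350 − $14,200 = $39,150.

$39,150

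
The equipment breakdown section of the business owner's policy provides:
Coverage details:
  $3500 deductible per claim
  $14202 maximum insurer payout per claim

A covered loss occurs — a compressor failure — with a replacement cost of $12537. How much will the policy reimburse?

$9037

Subtract the deductible: $12537 − $3500 = $9037.
$9037 ≤ $14202, so the limit doesn't bind; insurer pays $9037.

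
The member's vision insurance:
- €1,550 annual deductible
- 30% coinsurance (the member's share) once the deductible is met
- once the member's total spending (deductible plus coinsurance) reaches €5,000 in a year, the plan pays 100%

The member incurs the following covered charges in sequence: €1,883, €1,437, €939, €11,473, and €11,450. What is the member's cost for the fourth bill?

€2,637.30

Claim 1 — €1,883: deductible takes €1,550, €333 remains; member's 30% is €99.90. Member pays €1,649.90; OOP now €1,649.90.
Claim 2 — €1,437: 30% coinsurance on €1,437 = €431.10. Member pays €431.10; OOP now €2,081.
Claim 3 — €939: 30% coinsurance on €939 = €281.70. Member owes €281.70 (running OOP €2,362.70).
Claim 4 — €11,473: 30% coinsurance on €11,473 = €3,441.90. Adding that to €2,362.70 gives €5,804.60, past the €5,000 cap; member pays only €5,000 − €2,362.70 = €2,637.30.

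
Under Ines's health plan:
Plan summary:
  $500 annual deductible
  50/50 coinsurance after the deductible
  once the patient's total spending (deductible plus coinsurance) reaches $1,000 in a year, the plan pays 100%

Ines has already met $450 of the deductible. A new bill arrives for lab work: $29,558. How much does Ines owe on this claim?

Remaining deductible: $500 − $450 = $50.
The remaining $29,508 (= $29,558 − $50) moves to coinsurance.
Patient's 50% share of $29,508 is $14,754.
So the patient owes $50 + $14,754 = $14,804 before any cap.
Adding $14,804 to the $450 already spent would give $15,254, which exceeds the $1,000 cap; the patient pays just $1,000 − $450 = $550.

$550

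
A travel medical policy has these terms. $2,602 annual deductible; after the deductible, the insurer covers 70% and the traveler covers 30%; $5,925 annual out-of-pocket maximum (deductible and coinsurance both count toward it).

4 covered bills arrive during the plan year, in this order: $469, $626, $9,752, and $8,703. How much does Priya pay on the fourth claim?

$849.50

Claim 1 ($469): entire amount goes to the deductible. Traveler pays $469; OOP now $469.
Claim 2 ($626): entire amount goes to the deductible. Traveler owes $626 (running OOP $1,095).
Claim 3 ($9,752): $1,507 finishes the deductible; $8,245 goes to coinsurance; traveler's 30% is $2,473.50. Traveler owes $3,980.50 (running OOP $5,075.50).
Claim 4 ($8,703): deductible already satisfied, so traveler's share is 30% × $8,703 = $2,610.90. OOP would hit $7,686.40 > $5,925, so the cap limits the traveler to $5,925 − $5,075.50 = $849.50.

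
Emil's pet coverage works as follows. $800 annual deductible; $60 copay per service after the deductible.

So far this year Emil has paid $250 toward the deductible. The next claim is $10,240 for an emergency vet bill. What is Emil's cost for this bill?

$250 of the $800 deductible is already met, leaving $550.
The remaining $9,690 (= $10,240 − $550) moves to the copay.
Copay on this service: $60.
That puts the owner's cost at $550 + $60 = $610.

$610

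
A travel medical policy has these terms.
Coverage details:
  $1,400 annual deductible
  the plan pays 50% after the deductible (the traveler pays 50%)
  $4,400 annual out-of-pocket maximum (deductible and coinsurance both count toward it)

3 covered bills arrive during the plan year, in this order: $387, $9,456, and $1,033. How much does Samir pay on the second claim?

$4,013

Claim 1 ($387): entire amount goes to the deductible. Traveler pays $387; OOP now $387.
Claim 2 ($9,456): $1,013 finishes the deductible; $8,443 goes to coinsurance; coinsurance $8,443 × 50% = $4,221.50. Together that's $1,013 + $4,221.50 = $5,234.50. Adding that to $387 gives $5,621.50, past the $4,400 cap; traveler pays only $4,400 − $387 = $4,013.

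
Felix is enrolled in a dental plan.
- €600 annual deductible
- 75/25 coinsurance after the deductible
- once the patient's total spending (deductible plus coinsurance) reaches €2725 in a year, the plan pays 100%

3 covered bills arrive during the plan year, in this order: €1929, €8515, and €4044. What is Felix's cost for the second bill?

€1792.75

Claim 1 — €1929: €600 finishes the deductible; €1329 goes to coinsurance; coinsurance €1329 × 25% = €332.25. Cost to patient: €932.25. OOP to date €932.25.
Claim 2 — €8515: 25% coinsurance on €8515 = €2128.75. Adding that to €932.25 gives €3061, past the €2725 cap; patient pays only €2725 − €932.25 = €1792.75.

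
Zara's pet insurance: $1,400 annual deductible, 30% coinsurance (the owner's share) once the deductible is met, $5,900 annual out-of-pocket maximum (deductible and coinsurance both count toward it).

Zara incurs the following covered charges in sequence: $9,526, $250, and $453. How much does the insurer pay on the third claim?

Claim 1 ($9,526): $1,400 finishes the deductible; $8,126 goes to coinsurance; 30% of $8,126 = $2,437.80. Owner owes $3,837.80 (running OOP $3,837.80). Insurer: $9,526 − $3,837.80 = $5,688.20.
Claim 2 ($250): 30% coinsurance on $250 = $75. Owner pays $75; OOP now $3,912.80. Insurer: $250 − $75 = $175.
Claim 3 ($453): deductible already satisfied, so owner's share is 30% × $453 = $135.90. Owner pays $135.90; OOP now $4,048.70. Insurer: $453 − $135.90 = $317.10.

$317.10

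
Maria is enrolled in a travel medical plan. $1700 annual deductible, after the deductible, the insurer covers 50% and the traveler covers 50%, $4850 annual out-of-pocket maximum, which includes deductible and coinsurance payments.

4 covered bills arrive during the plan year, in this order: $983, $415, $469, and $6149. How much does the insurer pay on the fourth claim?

$3082.50

#1 ($983): fully absorbed by the deductible. Cost to traveler: $983. OOP to date $983. Plan pays $983 − $983 = $0.
#2 ($415): fully absorbed by the deductible. Traveler pays $415; OOP now $1398. Insurer: $415 − $415 = $0.
#3 ($469): $302 to deductible, leaving $167; traveler's 50% is $83.50. Traveler pays $385.50; OOP now $1783.50. Plan pays $469 − $385.50 = $83.50.
#4 ($6149): deductible already satisfied, so traveler's share is 50% × $6149 = $3074.50. OOP would hit $4858 > $4850, so the cap limits the traveler to $4850 − $1783.50 = $3066.50. Plan pays $6149 − $3066.50 = $3082.50.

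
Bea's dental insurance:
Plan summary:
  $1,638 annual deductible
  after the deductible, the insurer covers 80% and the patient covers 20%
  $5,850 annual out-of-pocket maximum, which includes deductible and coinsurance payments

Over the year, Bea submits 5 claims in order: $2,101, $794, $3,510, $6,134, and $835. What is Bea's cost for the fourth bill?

$1,226.80

#1 ($2,101): $1,638 to deductible, leaving $463; patient's 20% is $92.60. Cost to patient: $1,730.60. OOP to date $1,730.60.
#2 ($794): deductible already satisfied, so patient's share is 20% × $794 = $158.80. Patient owes $158.80 (running OOP $1,889.40).
#3 ($3,510): 20% coinsurance on $3,510 = $702. Patient pays $702; OOP now $2,591.40.
#4 ($6,134): deductible already satisfied, so patient's share is 20% × $6,134 = $1,226.80. Patient owes $1,226.80 (running OOP $3,818.20).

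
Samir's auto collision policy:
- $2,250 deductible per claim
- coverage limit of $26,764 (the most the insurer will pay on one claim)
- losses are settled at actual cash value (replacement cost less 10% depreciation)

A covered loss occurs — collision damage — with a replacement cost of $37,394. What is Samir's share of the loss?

Depreciate 10%: the covered value is $37,394 × 0.9 = $33,654.60.
After the deductible, $33,654.60 − $2,250 = $31,404.60 remains.
Since $31,404.60 > $26,764, the payout is capped at $26,764.
Out of pocket: $37,394 − $26,764 = $10,630.

$10,630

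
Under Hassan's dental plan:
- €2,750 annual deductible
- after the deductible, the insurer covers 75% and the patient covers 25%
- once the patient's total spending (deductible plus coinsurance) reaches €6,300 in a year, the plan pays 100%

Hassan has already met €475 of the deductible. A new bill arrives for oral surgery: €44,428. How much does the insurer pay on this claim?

Remaining deductible: €2,750 − €475 = €2,275.
That leaves €44,428 − €2,275 = €42,153 for coinsurance.
25% of €42,153 = €10,538.25 falls to the patient.
That puts the patient's cost at €2,275 + €10,538.25 = €12,813.25 before any cap.
Year-to-date out-of-pocket would reach €475 + €12,813.25 = €13,288.25, above the €6,300 maximum, so the patient pays only €6,300 − €475 = €5,825.
The plan picks up €44,428 − €5,825 = €38,603.

€38,603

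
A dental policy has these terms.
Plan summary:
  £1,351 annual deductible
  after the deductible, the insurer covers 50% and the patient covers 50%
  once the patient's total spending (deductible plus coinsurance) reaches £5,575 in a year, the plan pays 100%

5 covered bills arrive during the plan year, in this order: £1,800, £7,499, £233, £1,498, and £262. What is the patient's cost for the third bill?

£116.50

Claim 1 — £1,800: deductible takes £1,351, £449 remains; coinsurance £449 × 50% = £224.50. Cost to patient: £1,575.50. OOP to date £1,575.50.
Claim 2 — £7,499: deductible already satisfied, so patient's share is 50% × £7,499 = £3,749.50. Cost to patient: £3,749.50. OOP to date £5,325.
Claim 3 — £233: deductible already satisfied, so patient's share is 50% × £233 = £116.50. Patient pays £116.50; OOP now £5,441.50.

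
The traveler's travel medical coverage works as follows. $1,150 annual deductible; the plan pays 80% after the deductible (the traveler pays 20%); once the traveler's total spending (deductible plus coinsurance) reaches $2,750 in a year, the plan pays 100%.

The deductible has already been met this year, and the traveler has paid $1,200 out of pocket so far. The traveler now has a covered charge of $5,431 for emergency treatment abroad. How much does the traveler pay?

With the deductible met, the entire $5,431 is subject to coinsurance.
20% of $5,431 = $1,086.20 falls to the traveler.
Year-to-date out-of-pocket becomes $1,200 + $1,086.20 = $2,286.20, still under the $2,750 maximum, so no cap applies.

$1,086.20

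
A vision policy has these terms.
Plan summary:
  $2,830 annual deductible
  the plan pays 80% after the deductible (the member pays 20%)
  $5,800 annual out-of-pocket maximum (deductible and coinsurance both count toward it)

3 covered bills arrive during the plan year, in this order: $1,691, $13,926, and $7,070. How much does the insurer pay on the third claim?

Bill 1, $1,691: fully absorbed by the deductible. Member owes $1,691 (running OOP $1,691). Plan pays $1,691 − $1,691 = $0.
Bill 2, $13,926: $1,139 to deductible, leaving $12,787; member's 20% is $2,557.40. Member pays $3,696.40; OOP now $5,387.40. Insurer: $13,926 − $3,696.40 = $10,229.60.
Bill 3, $7,070: deductible met; 20% of $7,070 = $1,414. That would push OOP to $6,801.40, over the $5,800 cap, so member pays $5,800 − $5,387.40 = $412.60. Insurer: $7,070 − $412.60 = $6,657.40.

$6,657.40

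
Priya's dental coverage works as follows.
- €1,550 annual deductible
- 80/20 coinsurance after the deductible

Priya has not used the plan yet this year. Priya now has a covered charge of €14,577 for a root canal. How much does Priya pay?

€4,155.40

Nothing has been paid toward the €1,550 deductible, so the first €1,550 of this charge is applied there.
That leaves €14,577 − €1,550 = €13,027 for coinsurance.
Coinsurance: €13,027 × 20% = €2,605.40.
Patient responsibility: €1,550 + €2,605.40 = €4,155.40.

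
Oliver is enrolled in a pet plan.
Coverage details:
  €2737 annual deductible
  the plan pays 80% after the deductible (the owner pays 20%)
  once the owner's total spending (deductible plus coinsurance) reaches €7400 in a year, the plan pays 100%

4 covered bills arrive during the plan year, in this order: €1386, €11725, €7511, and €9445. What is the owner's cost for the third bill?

€1502.20

Claim 1 — €1386: all of it applies to the deductible. Cost to owner: €1386. OOP to date €1386.
Claim 2 — €11725: €1351 to deductible, leaving €10374; coinsurance €10374 × 20% = €2074.80. Owner pays €3425.80; OOP now €4811.80.
Claim 3 — €7511: deductible met; 20% of €7511 = €1502.20. Cost to owner: €1502.20. OOP to date €6314.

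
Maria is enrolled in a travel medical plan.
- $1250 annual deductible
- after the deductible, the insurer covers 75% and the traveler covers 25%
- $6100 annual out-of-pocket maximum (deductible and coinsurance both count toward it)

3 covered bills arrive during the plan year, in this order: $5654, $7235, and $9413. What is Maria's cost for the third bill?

#1 ($5654): $1250 to deductible, leaving $4404; coinsurance $4404 × 25% = $1101. Traveler pays $2351; OOP now $2351.
#2 ($7235): deductible already satisfied, so traveler's share is 25% × $7235 = $1808.75. Cost to traveler: $1808.75. OOP to date $4159.75.
#3 ($9413): 25% coinsurance on $9413 = $2353.25. OOP would hit $6513 > $6100, so the cap limits the traveler to $6100 − $4159.75 = $1940.25.

$1940.25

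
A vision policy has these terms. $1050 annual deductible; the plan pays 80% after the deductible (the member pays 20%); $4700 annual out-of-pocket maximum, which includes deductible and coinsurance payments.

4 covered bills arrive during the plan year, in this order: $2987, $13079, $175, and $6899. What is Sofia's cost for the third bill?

Claim 1 ($2987): deductible takes $1050, $1937 remains; coinsurance $1937 × 20% = $387.40. Cost to member: $1437.40. OOP to date $1437.40.
Claim 2 ($13079): 20% coinsurance on $13079 = $2615.80. Cost to member: $2615.80. OOP to date $4053.20.
Claim 3 ($175): deductible already satisfied, so member's share is 20% × $175 = $35. Member pays $35; OOP now $4088.20.

$35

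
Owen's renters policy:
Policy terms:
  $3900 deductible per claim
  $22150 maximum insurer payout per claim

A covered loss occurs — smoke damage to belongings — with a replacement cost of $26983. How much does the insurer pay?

Less the $3900 deductible: $26983 − $3900 = $23083.
The $22150 per-incident cap binds; insurer pays $22150.

$22150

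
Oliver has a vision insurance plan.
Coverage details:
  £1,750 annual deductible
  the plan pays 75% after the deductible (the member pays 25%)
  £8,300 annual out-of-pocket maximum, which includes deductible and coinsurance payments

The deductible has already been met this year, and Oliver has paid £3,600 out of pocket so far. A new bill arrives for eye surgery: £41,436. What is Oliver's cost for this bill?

£4,700

The deductible is already satisfied, so the full bill goes to coinsurance.
Coinsurance: £41,436 × 25% = £10,359.
Adding £10,359 to the £3,600 already spent would give £13,959, which exceeds the £8,300 cap; the member pays just £8,300 − £3,600 = £4,700.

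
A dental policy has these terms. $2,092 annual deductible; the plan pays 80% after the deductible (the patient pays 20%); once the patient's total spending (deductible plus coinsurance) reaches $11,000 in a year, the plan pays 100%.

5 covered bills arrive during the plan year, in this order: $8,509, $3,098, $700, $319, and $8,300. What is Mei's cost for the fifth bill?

Claim 1 ($8,509): $2,092 finishes the deductible; $6,417 goes to coinsurance; patient's 20% is $1,283.40. Cost to patient: $3,375.40. OOP to date $3,375.40.
Claim 2 ($3,098): deductible met; 20% of $3,098 = $619.60. Patient pays $619.60; OOP now $3,995.
Claim 3 ($700): 20% coinsurance on $700 = $140. Cost to patient: $140. OOP to date $4,135.
Claim 4 ($319): deductible met; 20% of $319 = $63.80. Patient owes $63.80 (running OOP $4,198.80).
Claim 5 ($8,300): deductible already satisfied, so patient's share is 20% × $8,300 = $1,660. Patient owes $1,660 (running OOP $5,858.80).

$1,660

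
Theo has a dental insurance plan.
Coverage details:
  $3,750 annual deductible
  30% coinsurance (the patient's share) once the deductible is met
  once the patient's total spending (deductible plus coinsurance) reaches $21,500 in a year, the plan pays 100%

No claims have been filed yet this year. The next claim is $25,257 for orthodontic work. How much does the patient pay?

$10,202.10

Deductible not yet touched, so the first $3,750 of the bill goes to the deductible.
The remaining $21,507 (= $25,257 − $3,750) moves to coinsurance.
30% of $21,507 = $6,452.10 falls to the patient.
That puts the patient's cost at $3,750 + $6,452.10 = $10,202.10 before any cap.
Cumulative spending $0 + $10,202.10 = $10,202.10 stays under the $21,500 maximum.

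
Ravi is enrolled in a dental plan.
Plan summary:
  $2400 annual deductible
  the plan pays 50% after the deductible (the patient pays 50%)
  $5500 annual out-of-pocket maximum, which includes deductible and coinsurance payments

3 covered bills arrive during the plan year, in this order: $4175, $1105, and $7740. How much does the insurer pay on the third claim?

$6080

Claim 1 — $4175: deductible takes $2400, $1775 remains; 50% of $1775 = $887.50. Patient owes $3287.50 (running OOP $3287.50). Plan pays $4175 − $3287.50 = $887.50.
Claim 2 — $1105: deductible already satisfied, so patient's share is 50% × $1105 = $552.50. Cost to patient: $552.50. OOP to date $3840. Insurer: $1105 − $552.50 = $552.50.
Claim 3 — $7740: deductible met; 50% of $7740 = $3870. That would push OOP to $7710, over the $5500 cap, so patient pays $5500 − $3840 = $1660. Insurer: $7740 − $1660 = $6080.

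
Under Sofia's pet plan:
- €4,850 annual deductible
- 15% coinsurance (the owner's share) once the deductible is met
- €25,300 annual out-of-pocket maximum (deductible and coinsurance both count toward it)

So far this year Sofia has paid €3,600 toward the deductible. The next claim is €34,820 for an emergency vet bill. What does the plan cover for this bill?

€3,600 of the €4,850 deductible is already met, leaving €1,250.
That leaves €34,820 − €1,250 = €33,570 for coinsurance.
15% of €33,570 = €5,035.50 falls to the owner.
That puts the owner's cost at €1,250 + €5,035.50 = €6,285.50 before any cap.
Year-to-date out-of-pocket becomes €3,600 + €6,285.50 = €9,885.50, still under the €25,300 maximum, so no cap applies.
Insurer pays the balance: €34,820 − €6,285.50 = €28,534.50.

€28,534.50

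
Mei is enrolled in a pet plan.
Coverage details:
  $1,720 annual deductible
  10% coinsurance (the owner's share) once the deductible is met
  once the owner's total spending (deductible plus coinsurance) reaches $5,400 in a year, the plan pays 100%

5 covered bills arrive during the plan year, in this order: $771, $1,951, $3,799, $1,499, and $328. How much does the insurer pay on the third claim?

$3,419.10

Bill 1, $771: all of it applies to the deductible. Cost to owner: $771. OOP to date $771. Insurer: $771 − $771 = $0.
Bill 2, $1,951: deductible takes $949, $1,002 remains; 10% of $1,002 = $100.20. Owner pays $1,049.20; OOP now $1,820.20. Insurer: $1,951 − $1,049.20 = $901.80.
Bill 3, $3,799: deductible already satisfied, so owner's share is 10% × $3,799 = $379.90. Owner pays $379.90; OOP now $2,200.10. Insurer: $3,799 − $379.90 = $3,419.10.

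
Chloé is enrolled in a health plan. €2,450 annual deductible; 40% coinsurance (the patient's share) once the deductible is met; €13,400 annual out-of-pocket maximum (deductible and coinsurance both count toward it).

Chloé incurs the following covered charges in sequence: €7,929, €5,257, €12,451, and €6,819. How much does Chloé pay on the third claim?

€4,980.40

Claim 1 — €7,929: €2,450 finishes the deductible; €5,479 goes to coinsurance; coinsurance €5,479 × 40% = €2,191.60. Patient pays €4,641.60; OOP now €4,641.60.
Claim 2 — €5,257: 40% coinsurance on €5,257 = €2,102.80. Cost to patient: €2,102.80. OOP to date €6,744.40.
Claim 3 — €12,451: 40% coinsurance on €12,451 = €4,980.40. Patient owes €4,980.40 (running OOP €11,724.80).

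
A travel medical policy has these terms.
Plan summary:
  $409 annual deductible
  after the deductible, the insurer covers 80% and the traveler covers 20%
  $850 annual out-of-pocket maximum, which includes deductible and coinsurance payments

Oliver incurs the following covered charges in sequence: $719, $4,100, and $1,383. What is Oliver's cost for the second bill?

Claim 1 ($719): deductible takes $409, $310 remains; 20% of $310 = $62. Traveler owes $471 (running OOP $471).
Claim 2 ($4,100): 20% coinsurance on $4,100 = $820. OOP would hit $1,291 > $850, so the cap limits the traveler to $850 − $471 = $379.

$379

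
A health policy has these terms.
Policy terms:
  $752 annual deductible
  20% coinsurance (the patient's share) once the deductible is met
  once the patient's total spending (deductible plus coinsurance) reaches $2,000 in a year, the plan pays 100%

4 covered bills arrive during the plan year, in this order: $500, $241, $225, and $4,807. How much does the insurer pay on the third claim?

Claim 1 ($500): all of it applies to the deductible. Patient owes $500 (running OOP $500). Insurer: $500 − $500 = $0.
Claim 2 ($241): entire amount goes to the deductible. Cost to patient: $241. OOP to date $741. Insurer: $241 − $241 = $0.
Claim 3 ($225): $11 to deductible, leaving $214; patient's 20% is $42.80. Patient owes $53.80 (running OOP $794.80). Plan pays $225 − $53.80 = $171.20.

$171.20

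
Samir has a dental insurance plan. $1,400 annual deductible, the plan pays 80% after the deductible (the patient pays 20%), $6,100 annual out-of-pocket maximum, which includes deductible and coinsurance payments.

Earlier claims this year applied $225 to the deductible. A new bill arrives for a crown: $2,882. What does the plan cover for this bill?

$1,365.60

$225 of the $1,400 deductible is already met, leaving $1,175.
That leaves $2,882 − $1,175 = $1,707 for coinsurance.
Coinsurance: $1,707 × 20% = $341.40.
That puts the patient's cost at $1,175 + $341.40 = $1,516.40 before any cap.
Year-to-date out-of-pocket becomes $225 + $1,516.40 = $1,741.40, still under the $6,100 maximum, so no cap applies.
Insurer pays the balance: $2,882 − $1,516.40 = $1,365.60.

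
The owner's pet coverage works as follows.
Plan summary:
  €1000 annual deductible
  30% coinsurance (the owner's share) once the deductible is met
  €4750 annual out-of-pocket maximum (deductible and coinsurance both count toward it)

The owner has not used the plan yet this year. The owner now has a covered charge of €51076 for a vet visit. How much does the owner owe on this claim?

€4750

Deductible not yet touched, so the first €1000 of the bill goes to the deductible.
That leaves €51076 − €1000 = €50076 for coinsurance.
Owner's 30% share of €50076 is €15022.80.
So the owner owes €1000 + €15022.80 = €16022.80 before any cap.
That would bring total out-of-pocket to €16022.80, past the €4750 cap. The owner is capped at €4750 − €0 = €4750 on this claim.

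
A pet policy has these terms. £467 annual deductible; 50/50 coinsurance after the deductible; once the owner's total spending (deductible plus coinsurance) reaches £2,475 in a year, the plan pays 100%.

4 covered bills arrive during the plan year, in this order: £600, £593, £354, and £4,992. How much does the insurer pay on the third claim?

£177

Bill 1, £600: £467 finishes the deductible; £133 goes to coinsurance; 50% of £133 = £66.50. Owner pays £533.50; OOP now £533.50. Insurer: £600 − £533.50 = £66.50.
Bill 2, £593: deductible already satisfied, so owner's share is 50% × £593 = £296.50. Owner pays £296.50; OOP now £830. Plan pays £593 − £296.50 = £296.50.
Bill 3, £354: deductible met; 50% of £354 = £177. Owner owes £177 (running OOP £1,007). Plan pays £354 − £177 = £177.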